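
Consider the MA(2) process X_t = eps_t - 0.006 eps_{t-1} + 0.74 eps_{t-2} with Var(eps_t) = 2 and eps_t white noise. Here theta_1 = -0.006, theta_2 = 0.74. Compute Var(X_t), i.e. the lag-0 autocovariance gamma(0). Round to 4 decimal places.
\gamma(0) = 3.0953

For an MA(q) process X_t = eps_t + sum_i theta_i eps_{t-i} with
Var(eps_t) = sigma^2, the variance is
  gamma(0) = sigma^2 * (1 + sum_i theta_i^2).
  sum_i theta_i^2 = (-0.006)^2 + (0.74)^2 = 0.000036 + 0.5476 = 0.547636.
  gamma(0) = 2 * (1 + 0.547636) = 2 * 1.547636 = 3.095272, which rounds to 3.0953.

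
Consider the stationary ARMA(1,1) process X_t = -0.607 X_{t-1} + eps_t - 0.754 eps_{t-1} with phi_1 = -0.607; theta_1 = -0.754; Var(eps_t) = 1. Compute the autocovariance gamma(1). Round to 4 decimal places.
\gamma(1) = -3.1413

Multiply the model equation by X_{t-k} and take expectations. With theta_0 = psi_0 = 1 and psi_j the MA(infinity) weights, this gives
  gamma(k) - sum_i phi_i gamma(k-i) = c_k,
  c_k = sigma^2 * sum_{j=k..q} theta_j psi_{j-k}   (c_k = 0 for k > q),
using gamma(-m) = gamma(m).
psi-weights needed (psi_j = theta_j + sum_i phi_i psi_{j-i}):
  psi_1 = theta_1 + phi_1 = -0.754 + (-0.607) = -1.361
Right-hand sides:
  c_0 = sigma^2 (1 + theta_1 psi_1) = 1 * (1 + (-0.754)(-1.361)) = 1 * 2.026194 = 2.026194
  c_1 = sigma^2 theta_1 = 1 * (-0.754) = -0.754
  c_2 = 0
Equations for k = 0 and k = 1 (AR order 1):
  gamma(0) = phi_1 gamma(1) + c_0
  gamma(1) = phi_1 gamma(0) + c_1
Substituting the second into the first: gamma(0) (1 - phi_1^2) = c_0 + phi_1 c_1, so
  gamma(0) = (c_0 + phi_1 c_1) / (1 - phi_1^2) = (2.026194 + (-0.607)(-0.754)) / (1 - (-0.607)^2) = 2.483872 / 0.631551 = 3.932971.
  gamma(1) = phi_1 gamma(0) + c_1 = (-0.607)(3.932971) + (-0.754) = -3.141314.
Therefore gamma(1) = -3.1413 (to 4 decimal places).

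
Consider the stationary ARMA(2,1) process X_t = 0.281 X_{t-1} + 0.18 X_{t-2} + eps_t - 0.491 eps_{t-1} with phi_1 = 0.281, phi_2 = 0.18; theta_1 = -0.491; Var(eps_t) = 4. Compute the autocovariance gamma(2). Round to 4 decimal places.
\gamma(2) = 0.4976

Multiply the model equation by X_{t-k} and take expectations. With theta_0 = psi_0 = 1 and psi_j the MA(infinity) weights, this gives
  gamma(k) - sum_i phi_i gamma(k-i) = c_k,
  c_k = sigma^2 * sum_{j=k..q} theta_j psi_{j-k}   (c_k = 0 for k > q),
using gamma(-m) = gamma(m).
psi-weights needed (psi_j = theta_j + sum_i phi_i psi_{j-i}):
  psi_1 = theta_1 + phi_1 = -0.491 + (0.281) = -0.21
Right-hand sides:
  c_0 = sigma^2 (1 + theta_1 psi_1) = 4 * (1 + (-0.491)(-0.21)) = 4 * 1.10311 = 4.41244
  c_1 = sigma^2 theta_1 = 4 * (-0.491) = -1.964
  c_2 = 0
Equations for k = 0, 1, 2 (AR order 2, c_2 = 0):
  (E0) gamma(0) = phi_1 gamma(1) + phi_2 gamma(2) + c_0
  (E1) gamma(1) = phi_1 gamma(0) + phi_2 gamma(1) + c_1
  (E2) gamma(2) = phi_1 gamma(1) + phi_2 gamma(0)
From (E1): gamma(1) = A gamma(0) + B with
  A = phi_1 / (1 - phi_2) = 0.281 / 0.82 = 0.342683,   B = c_1 / (1 - phi_2) = -1.964 / 0.82 = -2.395122.
Insert (E2) into (E0): gamma(0) (1 - phi_2^2) = phi_1 (1 + phi_2) gamma(1) + c_0.
  phi_1 (1 + phi_2) = (0.281)(1.18) = 0.33158,   1 - phi_2^2 = 0.9676.
Replace gamma(1) by A gamma(0) + B and collect gamma(0):
  gamma(0) [0.9676 - (0.33158)(0.342683)] = (0.33158)(-2.395122) + 4.41244
  gamma(0) * 0.853973 = 3.618265
  gamma(0) = 3.618265 / 0.853973 = 4.236978.
  gamma(1) = A gamma(0) + B = (0.342683)(4.236978) + (-2.395122) = -0.943182.
  gamma(2) = phi_1 gamma(1) + phi_2 gamma(0) = (0.281)(-0.943182) + (0.18)(4.236978) = 0.497622.
Therefore gamma(2) = 0.4976 (to 4 decimal places).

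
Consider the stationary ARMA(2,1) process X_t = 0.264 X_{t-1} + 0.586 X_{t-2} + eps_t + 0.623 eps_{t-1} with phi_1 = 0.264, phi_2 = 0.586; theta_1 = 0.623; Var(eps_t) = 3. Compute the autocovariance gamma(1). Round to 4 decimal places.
\gamma(1) = 15.2319

Multiply the model equation by X_{t-k} and take expectations. With theta_0 = psi_0 = 1 and psi_j the MA(infinity) weights, this gives
  gamma(k) - sum_i phi_i gamma(k-i) = c_k,
  c_k = sigma^2 * sum_{j=k..q} theta_j psi_{j-k}   (c_k = 0 for k > q),
using gamma(-m) = gamma(m).
psi-weights needed (psi_j = theta_j + sum_i phi_i psi_{j-i}):
  psi_1 = theta_1 + phi_1 = 0.623 + (0.264) = 0.887
Right-hand sides:
  c_0 = sigma^2 (1 + theta_1 psi_1) = 3 * (1 + (0.623)(0.887)) = 3 * 1.552601 = 4.657803
  c_1 = sigma^2 theta_1 = 3 * (0.623) = 1.869
  c_2 = 0
Equations for k = 0, 1, 2 (AR order 2, c_2 = 0):
  (E0) gamma(0) = phi_1 gamma(1) + phi_2 gamma(2) + c_0
  (E1) gamma(1) = phi_1 gamma(0) + phi_2 gamma(1) + c_1
  (E2) gamma(2) = phi_1 gamma(1) + phi_2 gamma(0)
From (E1): gamma(1) = A gamma(0) + B with
  A = phi_1 / (1 - phi_2) = 0.264 / 0.414 = 0.637681,   B = c_1 / (1 - phi_2) = 1.869 / 0.414 = 4.514493.
Insert (E2) into (E0): gamma(0) (1 - phi_2^2) = phi_1 (1 + phi_2) gamma(1) + c_0.
  phi_1 (1 + phi_2) = (0.264)(1.586) = 0.418704,   1 - phi_2^2 = 0.656604.
Replace gamma(1) by A gamma(0) + B and collect gamma(0):
  gamma(0) [0.656604 - (0.418704)(0.637681)] = (0.418704)(4.514493) + 4.657803
  gamma(0) * 0.389604 = 6.548039
  gamma(0) = 6.548039 / 0.389604 = 16.806895.
  gamma(1) = A gamma(0) + B = (0.637681)(16.806895) + (4.514493) = 15.231933.
Therefore gamma(1) = 15.2319 (to 4 decimal places).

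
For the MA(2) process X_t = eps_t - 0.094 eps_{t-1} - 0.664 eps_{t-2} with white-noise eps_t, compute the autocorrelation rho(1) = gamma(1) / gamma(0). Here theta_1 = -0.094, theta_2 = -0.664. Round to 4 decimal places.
\rho(1) = -0.0218

For an MA(q) process with theta_0 = 1, the autocovariance is
  gamma(k) = sigma^2 * sum_{i=0..q-k} theta_i * theta_{i+k},
and rho(k) = gamma(k) / gamma(0). Sigma^2 cancels.
  numerator   = (1)*(-0.094) + (-0.094)*(-0.664) = -0.031584.
  denominator = (1)^2 + (-0.094)^2 + (-0.664)^2 = 1.449732.
  rho(1) = -0.031584 / 1.449732 = -0.0218.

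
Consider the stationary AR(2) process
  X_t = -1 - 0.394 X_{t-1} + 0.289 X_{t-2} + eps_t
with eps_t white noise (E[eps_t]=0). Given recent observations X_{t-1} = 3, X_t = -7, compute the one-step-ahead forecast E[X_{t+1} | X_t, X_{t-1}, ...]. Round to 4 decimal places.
E[X_{t+1} \mid \mathcal F_t] = 2.6250

For an AR(p) model X_t = c + sum_i phi_i X_{t-i} + eps_t, the
one-step-ahead conditional mean is
  E[X_{t+1} | X_t, ...] = c + sum_i phi_i X_{t+1-i}.
Substitute known values:
  E[X_{t+1} | ...] = -1 + (-0.394) * (-7) + (0.289) * (3)
                   = 2.6250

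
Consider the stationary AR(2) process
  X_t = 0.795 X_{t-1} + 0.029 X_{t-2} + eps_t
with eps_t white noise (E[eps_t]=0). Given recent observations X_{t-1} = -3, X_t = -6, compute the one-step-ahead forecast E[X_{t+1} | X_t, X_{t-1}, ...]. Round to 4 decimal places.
E[X_{t+1} \mid \mathcal F_t] = -4.8570

For an AR(p) model X_t = c + sum_i phi_i X_{t-i} + eps_t, the
one-step-ahead conditional mean is
  E[X_{t+1} | X_t, ...] = c + sum_i phi_i X_{t+1-i}.
Substitute known values:
  E[X_{t+1} | ...] = (0.795) * (-6) + (0.029) * (-3)
                   = -4.8570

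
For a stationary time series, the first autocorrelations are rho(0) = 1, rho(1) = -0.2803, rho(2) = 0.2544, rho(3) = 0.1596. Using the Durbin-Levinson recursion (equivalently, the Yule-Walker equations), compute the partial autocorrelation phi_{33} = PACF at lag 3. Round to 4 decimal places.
\phi_{33} = 0.3050

The PACF at lag k is phi_{kk}, the last component of the solution
to the Yule-Walker system G_k phi = r_k where
  (G_k)_{ij} = rho(|i - j|), (r_k)_i = rho(i), i,j = 1..k.
Equivalently, Durbin-Levinson gives phi_{kk} iteratively:
  phi_{11} = rho(1)
  phi_{kk} = [rho(k) - sum_{j=1..k-1} phi_{k-1,j} rho(k-j)]
            / [1 - sum_{j=1..k-1} phi_{k-1,j} rho(j)],
  phi_{k,j} = phi_{k-1,j} - phi_{kk} phi_{k-1,k-j},  j = 1..k-1.
Step k = 1:
  phi_11 = rho(1) = -0.2803.
Step k = 2:
  phi_22 = [rho(2) - phi_11 rho(1)] / [1 - phi_11 rho(1)] = [0.2544 - (-0.2803)(-0.2803)] / [1 - (-0.2803)(-0.2803)]
         = 0.17583191 / 0.92143191 = 0.190825.
  Update: phi_21 = phi_11 - phi_22 phi_11 = -0.2803 - (0.190825)(-0.2803) = -0.226812.
Step k = 3:
  phi_33 = [rho(3) - phi_21 rho(2) - phi_22 rho(1)] / [1 - phi_21 rho(1) - phi_22 rho(2)]
    numerator   = 0.1596 - (-0.226812)(0.2544) - (0.190825)(-0.2803) = 0.27078908
    denominator = 1 - (-0.226812)(-0.2803) - (0.190825)(0.2544) = 0.88787885
  phi_33 = 0.27078908 / 0.88787885 = 0.305.
Therefore phi_{33} = 0.3050.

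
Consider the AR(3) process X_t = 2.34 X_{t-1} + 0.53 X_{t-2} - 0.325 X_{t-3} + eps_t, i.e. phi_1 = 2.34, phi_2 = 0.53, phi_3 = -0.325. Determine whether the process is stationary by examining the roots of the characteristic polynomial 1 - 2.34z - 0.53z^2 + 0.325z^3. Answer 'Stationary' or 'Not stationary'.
\text{Not stationary}

The AR(p) characteristic polynomial is P(z) = 1 - 2.34z - 0.53z^2 + 0.325z^3.
Stationarity requires all roots to lie outside the unit circle, i.e. |z| > 1 for every root.
Degree 3: look for a simple real root z0 first, then factor out (1 - z/z0) and solve the remaining quadratic.
Testing z0 = 0.4: P(0.4) = 1 + (-2.34)(0.4) + (-0.53)(0.4)^2 + (0.325)(0.4)^3
  = 1 + (-0.936) + (-0.0848) + (0.0208) = 0.  So z_0 = 0.4 is a root, |z_0| = 0.4.
Divide out the factor (1 - 2.5 z) = (1 - z/z0) (since 1/z0 = 2.5):
  P(z) = (1 - 2.5 z)(1 + (0.16) z + (-0.13) z^2)
  [check: z-coef 0.16 - (2.5) = -2.34; z^2-coef -0.13 - (2.5)(0.16) = -0.53; z^3-coef -(2.5)(-0.13) = 0.325.]
Remaining roots from the quadratic factor 1 + (0.16) z + (-0.13) z^2:
  Set 1 + (0.16) z + (-0.13) z^2 = 0, i.e. a z^2 + b z + c = 0 with a = -0.13, b = 0.16, c = 1.
  Discriminant D = b^2 - 4ac = (0.16)^2 - 4*(-0.13)*1 = 0.0256 - (-0.52) = 0.5456.
  D >= 0, so the roots are real: z = (-b +/- sqrt(D)) / (2a) = (-0.16 +/- 0.738647) / (-0.26).
    z_1 = (-0.16 + 0.738647) / (-0.26) = -2.2256,   |z_1| = 2.2256.
    z_2 = (-0.16 - 0.738647) / (-0.26) = 3.4563,   |z_2| = 3.4563.
Moduli of all roots: 0.4000, 2.2256, 3.4563.
All moduli strictly greater than 1? No.
Verdict: Not stationary.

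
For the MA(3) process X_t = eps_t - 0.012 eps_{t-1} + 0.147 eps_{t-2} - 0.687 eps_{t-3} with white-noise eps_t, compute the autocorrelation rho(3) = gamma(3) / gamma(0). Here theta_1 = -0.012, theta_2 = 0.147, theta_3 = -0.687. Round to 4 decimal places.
\rho(3) = -0.4599

For an MA(q) process with theta_0 = 1, the autocovariance is
  gamma(k) = sigma^2 * sum_{i=0..q-k} theta_i * theta_{i+k},
and rho(k) = gamma(k) / gamma(0). Sigma^2 cancels.
  numerator   = (1)*(-0.687) = -0.687.
  denominator = (1)^2 + (-0.012)^2 + (0.147)^2 + (-0.687)^2 = 1.493722.
  rho(3) = -0.687 / 1.493722 = -0.4599.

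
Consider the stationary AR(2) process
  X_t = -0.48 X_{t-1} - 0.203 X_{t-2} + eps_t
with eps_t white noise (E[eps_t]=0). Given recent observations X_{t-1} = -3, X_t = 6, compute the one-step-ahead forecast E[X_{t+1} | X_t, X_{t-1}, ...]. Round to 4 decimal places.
E[X_{t+1} \mid \mathcal F_t] = -2.2710

For an AR(p) model X_t = c + sum_i phi_i X_{t-i} + eps_t, the
one-step-ahead conditional mean is
  E[X_{t+1} | X_t, ...] = c + sum_i phi_i X_{t+1-i}.
Substitute known values:
  E[X_{t+1} | ...] = (-0.48) * (6) + (-0.203) * (-3)
                   = -2.2710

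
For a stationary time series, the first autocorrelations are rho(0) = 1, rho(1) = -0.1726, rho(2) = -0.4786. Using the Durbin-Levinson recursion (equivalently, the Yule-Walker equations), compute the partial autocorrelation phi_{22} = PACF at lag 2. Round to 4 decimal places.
\phi_{22} = -0.5240

The PACF at lag k is phi_{kk}, the last component of the solution
to the Yule-Walker system G_k phi = r_k where
  (G_k)_{ij} = rho(|i - j|), (r_k)_i = rho(i), i,j = 1..k.
Equivalently, Durbin-Levinson gives phi_{kk} iteratively:
  phi_{11} = rho(1)
  phi_{kk} = [rho(k) - sum_{j=1..k-1} phi_{k-1,j} rho(k-j)]
            / [1 - sum_{j=1..k-1} phi_{k-1,j} rho(j)],
  phi_{k,j} = phi_{k-1,j} - phi_{kk} phi_{k-1,k-j},  j = 1..k-1.
Step k = 1:
  phi_11 = rho(1) = -0.1726.
Step k = 2:
  phi_22 = [rho(2) - phi_11 rho(1)] / [1 - phi_11 rho(1)] = [-0.4786 - (-0.1726)(-0.1726)] / [1 - (-0.1726)(-0.1726)]
         = -0.50839076 / 0.97020924 = -0.524.
Therefore phi_{22} = -0.5240.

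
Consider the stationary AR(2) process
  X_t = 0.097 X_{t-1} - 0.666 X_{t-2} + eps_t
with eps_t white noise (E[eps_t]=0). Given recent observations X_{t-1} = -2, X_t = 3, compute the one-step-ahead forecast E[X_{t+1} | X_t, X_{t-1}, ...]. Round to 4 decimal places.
E[X_{t+1} \mid \mathcal F_t] = 1.6230

For an AR(p) model X_t = c + sum_i phi_i X_{t-i} + eps_t, the
one-step-ahead conditional mean is
  E[X_{t+1} | X_t, ...] = c + sum_i phi_i X_{t+1-i}.
Substitute known values:
  E[X_{t+1} | ...] = (0.097) * (3) + (-0.666) * (-2)
                   = 1.6230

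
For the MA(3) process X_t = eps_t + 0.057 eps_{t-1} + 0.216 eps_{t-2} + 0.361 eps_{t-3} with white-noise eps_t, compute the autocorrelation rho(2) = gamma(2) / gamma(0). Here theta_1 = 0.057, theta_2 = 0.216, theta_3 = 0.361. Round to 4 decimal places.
\rho(2) = 0.2005

For an MA(q) process with theta_0 = 1, the autocovariance is
  gamma(k) = sigma^2 * sum_{i=0..q-k} theta_i * theta_{i+k},
and rho(k) = gamma(k) / gamma(0). Sigma^2 cancels.
  numerator   = (1)*(0.216) + (0.057)*(0.361) = 0.236577.
  denominator = (1)^2 + (0.057)^2 + (0.216)^2 + (0.361)^2 = 1.180226.
  rho(2) = 0.236577 / 1.180226 = 0.2005.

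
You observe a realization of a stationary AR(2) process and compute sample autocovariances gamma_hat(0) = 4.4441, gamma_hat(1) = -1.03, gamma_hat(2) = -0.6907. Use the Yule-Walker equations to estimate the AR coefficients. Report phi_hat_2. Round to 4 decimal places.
\hat\phi_{2} = -0.2210

The Yule-Walker equations for an AR(p) process read, in matrix form,
  Gamma_p phi = r_p,   with   (Gamma_p)_{ij} = gamma(|i - j|),
                       (r_p)_i = gamma(i),   i,j = 1..p.
Substitute the sample gammas (Toeplitz matrix and right-hand side of size 2):
  Gamma_p = [[4.4441, -1.03], [-1.03, 4.4441]]
  r_p     = [-1.03, -0.6907]
Written out:
  4.4441 phi_1 - 1.03 phi_2 = -1.03
  -1.03 phi_1 + 4.4441 phi_2 = -0.6907
Solve by Cramer's rule:
  det = gamma(0)^2 - gamma(1)^2 = (4.4441)^2 - (-1.03)^2 = 19.75002481 - 1.0609 = 18.68912481
  phi_hat_1 = [gamma(1) gamma(0) - gamma(1) gamma(2)] / det = [(-1.03)(4.4441) - (-1.03)(-0.6907)] / 18.68912481 = -5.288844 / 18.68912481 = -0.283
  phi_hat_2 = [gamma(0) gamma(2) - gamma(1)^2] / det = [(4.4441)(-0.6907) - (-1.03)^2] / 18.68912481 = -4.13043987 / 18.68912481 = -0.221
So phi_hat = [-0.2830, -0.2210].
Therefore phi_hat_2 = -0.2210.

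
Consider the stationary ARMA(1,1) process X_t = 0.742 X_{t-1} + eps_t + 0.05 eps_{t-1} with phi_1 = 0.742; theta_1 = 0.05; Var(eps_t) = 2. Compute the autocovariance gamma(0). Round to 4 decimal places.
\gamma(0) = 4.7913

Multiply the model equation by X_{t-k} and take expectations. With theta_0 = psi_0 = 1 and psi_j the MA(infinity) weights, this gives
  gamma(k) - sum_i phi_i gamma(k-i) = c_k,
  c_k = sigma^2 * sum_{j=k..q} theta_j psi_{j-k}   (c_k = 0 for k > q),
using gamma(-m) = gamma(m).
psi-weights needed (psi_j = theta_j + sum_i phi_i psi_{j-i}):
  psi_1 = theta_1 + phi_1 = 0.05 + (0.742) = 0.792
Right-hand sides:
  c_0 = sigma^2 (1 + theta_1 psi_1) = 2 * (1 + (0.05)(0.792)) = 2 * 1.0396 = 2.0792
  c_1 = sigma^2 theta_1 = 2 * (0.05) = 0.1
  c_2 = 0
Equations for k = 0 and k = 1 (AR order 1):
  gamma(0) = phi_1 gamma(1) + c_0
  gamma(1) = phi_1 gamma(0) + c_1
Substituting the second into the first: gamma(0) (1 - phi_1^2) = c_0 + phi_1 c_1, so
  gamma(0) = (c_0 + phi_1 c_1) / (1 - phi_1^2) = (2.0792 + (0.742)(0.1)) / (1 - (0.742)^2) = 2.1534 / 0.449436 = 4.791338.
Therefore gamma(0) = 4.7913 (to 4 decimal places).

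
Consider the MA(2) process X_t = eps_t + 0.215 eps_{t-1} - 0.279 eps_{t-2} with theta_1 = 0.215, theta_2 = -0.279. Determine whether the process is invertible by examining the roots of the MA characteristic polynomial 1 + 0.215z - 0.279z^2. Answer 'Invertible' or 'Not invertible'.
\text{Invertible}

The MA(q) characteristic polynomial is P(z) = 1 + 0.215z - 0.279z^2.
Invertibility requires all roots to lie outside the unit circle, i.e. |z| > 1 for every root.
Set 1 + (0.215) z + (-0.279) z^2 = 0, i.e. a z^2 + b z + c = 0 with a = -0.279, b = 0.215, c = 1.
Discriminant D = b^2 - 4ac = (0.215)^2 - 4*(-0.279)*1 = 0.046225 - (-1.116) = 1.162225.
D >= 0, so the roots are real: z = (-b +/- sqrt(D)) / (2a) = (-0.215 +/- 1.078065) / (-0.558).
  z_1 = (-0.215 + 1.078065) / (-0.558) = -1.5467,   |z_1| = 1.5467.
  z_2 = (-0.215 - 1.078065) / (-0.558) = 2.3173,   |z_2| = 2.3173.
Moduli of all roots: 1.5467, 2.3173.
All moduli strictly greater than 1? Yes.
Verdict: Invertible.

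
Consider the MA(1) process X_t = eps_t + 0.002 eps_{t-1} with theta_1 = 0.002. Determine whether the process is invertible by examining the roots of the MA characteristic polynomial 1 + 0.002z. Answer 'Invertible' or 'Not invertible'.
\text{Invertible}

The MA(q) characteristic polynomial is P(z) = 1 + 0.002z.
Invertibility requires all roots to lie outside the unit circle, i.e. |z| > 1 for every root.
This is linear in z: 1 + (0.002) z = 0  =>  z = -1/(0.002) = -500,  |z| = 500.
Moduli of all roots: 500.0000.
All moduli strictly greater than 1? Yes.
Verdict: Invertible.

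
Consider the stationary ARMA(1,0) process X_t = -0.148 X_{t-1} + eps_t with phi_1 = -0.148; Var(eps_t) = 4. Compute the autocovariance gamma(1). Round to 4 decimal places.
\gamma(1) = -0.6053

Multiply the model equation by X_{t-k} and take expectations. With theta_0 = psi_0 = 1 and psi_j the MA(infinity) weights, this gives
  gamma(k) - sum_i phi_i gamma(k-i) = c_k,
  c_k = sigma^2 * sum_{j=k..q} theta_j psi_{j-k}   (c_k = 0 for k > q),
using gamma(-m) = gamma(m).
Pure AR (q = 0): c_0 = sigma^2 = 4, c_k = 0 for k >= 1.
Equations for k = 0 and k = 1 (AR order 1):
  gamma(0) = phi_1 gamma(1) + c_0
  gamma(1) = phi_1 gamma(0) + c_1
Substituting the second into the first: gamma(0) (1 - phi_1^2) = c_0 + phi_1 c_1, so
  gamma(0) = c_0 / (1 - phi_1^2) = 4 / (1 - (-0.148)^2) = 4 / 0.978096 = 4.089578.
  gamma(1) = phi_1 gamma(0) = (-0.148)(4.089578) = -0.605258.
Therefore gamma(1) = -0.6053 (to 4 decimal places).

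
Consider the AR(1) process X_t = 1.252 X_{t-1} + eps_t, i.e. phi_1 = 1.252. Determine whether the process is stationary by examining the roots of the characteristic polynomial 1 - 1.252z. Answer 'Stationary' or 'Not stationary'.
\text{Not stationary}

The AR(p) characteristic polynomial is P(z) = 1 - 1.252z.
Stationarity requires all roots to lie outside the unit circle, i.e. |z| > 1 for every root.
This is linear in z: 1 + (-1.252) z = 0  =>  z = -1/(-1.252) = 0.798722,  |z| = 0.798722.
Moduli of all roots: 0.7987.
All moduli strictly greater than 1? No.
Verdict: Not stationary.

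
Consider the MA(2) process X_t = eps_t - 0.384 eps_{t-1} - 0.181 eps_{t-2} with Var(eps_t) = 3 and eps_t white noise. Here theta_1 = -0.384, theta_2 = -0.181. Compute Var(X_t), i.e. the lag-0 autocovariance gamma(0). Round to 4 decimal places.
\gamma(0) = 3.5407

For an MA(q) process X_t = eps_t + sum_i theta_i eps_{t-i} with
Var(eps_t) = sigma^2, the variance is
  gamma(0) = sigma^2 * (1 + sum_i theta_i^2).
  sum_i theta_i^2 = (-0.384)^2 + (-0.181)^2 = 0.147456 + 0.032761 = 0.180217.
  gamma(0) = 3 * (1 + 0.180217) = 3 * 1.180217 = 3.540651, which rounds to 3.5407.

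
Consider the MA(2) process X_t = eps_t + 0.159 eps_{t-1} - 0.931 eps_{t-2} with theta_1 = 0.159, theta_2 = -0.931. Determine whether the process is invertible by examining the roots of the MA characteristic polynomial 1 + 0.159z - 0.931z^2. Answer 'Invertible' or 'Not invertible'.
\text{Not invertible}

The MA(q) characteristic polynomial is P(z) = 1 + 0.159z - 0.931z^2.
Invertibility requires all roots to lie outside the unit circle, i.e. |z| > 1 for every root.
Set 1 + (0.159) z + (-0.931) z^2 = 0, i.e. a z^2 + b z + c = 0 with a = -0.931, b = 0.159, c = 1.
Discriminant D = b^2 - 4ac = (0.159)^2 - 4*(-0.931)*1 = 0.025281 - (-3.724) = 3.749281.
D >= 0, so the roots are real: z = (-b +/- sqrt(D)) / (2a) = (-0.159 +/- 1.936306) / (-1.862).
  z_1 = (-0.159 + 1.936306) / (-1.862) = -0.9545,   |z_1| = 0.9545.
  z_2 = (-0.159 - 1.936306) / (-1.862) = 1.1253,   |z_2| = 1.1253.
Moduli of all roots: 0.9545, 1.1253.
All moduli strictly greater than 1? No.
Verdict: Not invertible.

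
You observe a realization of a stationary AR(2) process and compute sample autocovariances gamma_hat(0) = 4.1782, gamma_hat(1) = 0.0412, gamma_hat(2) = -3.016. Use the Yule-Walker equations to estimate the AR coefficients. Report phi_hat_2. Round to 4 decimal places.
\hat\phi_{2} = -0.7220

The Yule-Walker equations for an AR(p) process read, in matrix form,
  Gamma_p phi = r_p,   with   (Gamma_p)_{ij} = gamma(|i - j|),
                       (r_p)_i = gamma(i),   i,j = 1..p.
Substitute the sample gammas (Toeplitz matrix and right-hand side of size 2):
  Gamma_p = [[4.1782, 0.0412], [0.0412, 4.1782]]
  r_p     = [0.0412, -3.016]
Written out:
  4.1782 phi_1 + 0.0412 phi_2 = 0.0412
  0.0412 phi_1 + 4.1782 phi_2 = -3.016
Solve by Cramer's rule:
  det = gamma(0)^2 - gamma(1)^2 = (4.1782)^2 - (0.0412)^2 = 17.45735524 - 0.00169744 = 17.4556578
  phi_hat_1 = [gamma(1) gamma(0) - gamma(1) gamma(2)] / det = [(0.0412)(4.1782) - (0.0412)(-3.016)] / 17.4556578 = 0.29640104 / 17.4556578 = 0.017
  phi_hat_2 = [gamma(0) gamma(2) - gamma(1)^2] / det = [(4.1782)(-3.016) - (0.0412)^2] / 17.4556578 = -12.60314864 / 17.4556578 = -0.722
So phi_hat = [0.0170, -0.7220].
Therefore phi_hat_2 = -0.7220.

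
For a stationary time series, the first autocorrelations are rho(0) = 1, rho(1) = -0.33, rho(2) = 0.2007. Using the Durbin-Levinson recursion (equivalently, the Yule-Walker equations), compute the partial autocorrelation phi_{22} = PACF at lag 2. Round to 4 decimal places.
\phi_{22} = 0.1030

The PACF at lag k is phi_{kk}, the last component of the solution
to the Yule-Walker system G_k phi = r_k where
  (G_k)_{ij} = rho(|i - j|), (r_k)_i = rho(i), i,j = 1..k.
Equivalently, Durbin-Levinson gives phi_{kk} iteratively:
  phi_{11} = rho(1)
  phi_{kk} = [rho(k) - sum_{j=1..k-1} phi_{k-1,j} rho(k-j)]
            / [1 - sum_{j=1..k-1} phi_{k-1,j} rho(j)],
  phi_{k,j} = phi_{k-1,j} - phi_{kk} phi_{k-1,k-j},  j = 1..k-1.
Step k = 1:
  phi_11 = rho(1) = -0.33.
Step k = 2:
  phi_22 = [rho(2) - phi_11 rho(1)] / [1 - phi_11 rho(1)] = [0.2007 - (-0.33)(-0.33)] / [1 - (-0.33)(-0.33)]
         = 0.0918 / 0.8911 = 0.103.
Therefore phi_{22} = 0.1030.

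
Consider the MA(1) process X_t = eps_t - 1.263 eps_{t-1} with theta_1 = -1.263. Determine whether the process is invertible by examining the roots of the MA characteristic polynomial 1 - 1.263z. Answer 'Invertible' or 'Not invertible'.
\text{Not invertible}

The MA(q) characteristic polynomial is P(z) = 1 - 1.263z.
Invertibility requires all roots to lie outside the unit circle, i.e. |z| > 1 for every root.
This is linear in z: 1 + (-1.263) z = 0  =>  z = -1/(-1.263) = 0.791766,  |z| = 0.791766.
Moduli of all roots: 0.7918.
All moduli strictly greater than 1? No.
Verdict: Not invertible.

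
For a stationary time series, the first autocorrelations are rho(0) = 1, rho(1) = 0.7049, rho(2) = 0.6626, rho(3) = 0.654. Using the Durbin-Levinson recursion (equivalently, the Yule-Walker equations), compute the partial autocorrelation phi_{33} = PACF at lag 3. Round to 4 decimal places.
\phi_{33} = 0.2421

The PACF at lag k is phi_{kk}, the last component of the solution
to the Yule-Walker system G_k phi = r_k where
  (G_k)_{ij} = rho(|i - j|), (r_k)_i = rho(i), i,j = 1..k.
Equivalently, Durbin-Levinson gives phi_{kk} iteratively:
  phi_{11} = rho(1)
  phi_{kk} = [rho(k) - sum_{j=1..k-1} phi_{k-1,j} rho(k-j)]
            / [1 - sum_{j=1..k-1} phi_{k-1,j} rho(j)],
  phi_{k,j} = phi_{k-1,j} - phi_{kk} phi_{k-1,k-j},  j = 1..k-1.
Step k = 1:
  phi_11 = rho(1) = 0.7049.
Step k = 2:
  phi_22 = [rho(2) - phi_11 rho(1)] / [1 - phi_11 rho(1)] = [0.6626 - (0.7049)(0.7049)] / [1 - (0.7049)(0.7049)]
         = 0.16571599 / 0.50311599 = 0.329379.
  Update: phi_21 = phi_11 - phi_22 phi_11 = 0.7049 - (0.329379)(0.7049) = 0.472721.
Step k = 3:
  phi_33 = [rho(3) - phi_21 rho(2) - phi_22 rho(1)] / [1 - phi_21 rho(1) - phi_22 rho(2)]
    numerator   = 0.654 - (0.472721)(0.6626) - (0.329379)(0.7049) = 0.10859591
    denominator = 1 - (0.472721)(0.7049) - (0.329379)(0.6626) = 0.44853257
  phi_33 = 0.10859591 / 0.44853257 = 0.2421.
Therefore phi_{33} = 0.2421.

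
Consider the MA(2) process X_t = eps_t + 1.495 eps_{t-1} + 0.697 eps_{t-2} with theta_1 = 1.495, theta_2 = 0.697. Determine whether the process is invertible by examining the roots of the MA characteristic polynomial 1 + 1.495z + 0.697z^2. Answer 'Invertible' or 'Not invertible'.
\text{Invertible}

The MA(q) characteristic polynomial is P(z) = 1 + 1.495z + 0.697z^2.
Invertibility requires all roots to lie outside the unit circle, i.e. |z| > 1 for every root.
Set 1 + (1.495) z + (0.697) z^2 = 0, i.e. a z^2 + b z + c = 0 with a = 0.697, b = 1.495, c = 1.
Discriminant D = b^2 - 4ac = (1.495)^2 - 4*(0.697)*1 = 2.235025 - (2.788) = -0.552975.
D < 0, so the roots are the complex-conjugate pair z = (-b +/- i sqrt(-D)) / (2a) = -1.0725 +/- 0.5334i.
For a conjugate pair |z|^2 = z * conj(z) = (product of roots) = c/a = 1/(0.697) = 1.43472, so |z| = sqrt(1.43472) = 1.1978 for both roots.
Moduli of all roots: 1.1978, 1.1978.
All moduli strictly greater than 1? Yes.
Verdict: Invertible.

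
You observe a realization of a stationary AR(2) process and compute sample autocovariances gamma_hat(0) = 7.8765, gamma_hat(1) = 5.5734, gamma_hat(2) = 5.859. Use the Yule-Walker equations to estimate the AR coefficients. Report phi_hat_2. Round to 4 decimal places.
\hat\phi_{2} = 0.4870

The Yule-Walker equations for an AR(p) process read, in matrix form,
  Gamma_p phi = r_p,   with   (Gamma_p)_{ij} = gamma(|i - j|),
                       (r_p)_i = gamma(i),   i,j = 1..p.
Substitute the sample gammas (Toeplitz matrix and right-hand side of size 2):
  Gamma_p = [[7.8765, 5.5734], [5.5734, 7.8765]]
  r_p     = [5.5734, 5.859]
Written out:
  7.8765 phi_1 + 5.5734 phi_2 = 5.5734
  5.5734 phi_1 + 7.8765 phi_2 = 5.859
Solve by Cramer's rule:
  det = gamma(0)^2 - gamma(1)^2 = (7.8765)^2 - (5.5734)^2 = 62.03925225 - 31.06278756 = 30.97646469
  phi_hat_1 = [gamma(1) gamma(0) - gamma(1) gamma(2)] / det = [(5.5734)(7.8765) - (5.5734)(5.859)] / 30.97646469 = 11.2443345 / 30.97646469 = 0.363
  phi_hat_2 = [gamma(0) gamma(2) - gamma(1)^2] / det = [(7.8765)(5.859) - (5.5734)^2] / 30.97646469 = 15.08562594 / 30.97646469 = 0.487
So phi_hat = [0.3630, 0.4870].
Therefore phi_hat_2 = 0.4870.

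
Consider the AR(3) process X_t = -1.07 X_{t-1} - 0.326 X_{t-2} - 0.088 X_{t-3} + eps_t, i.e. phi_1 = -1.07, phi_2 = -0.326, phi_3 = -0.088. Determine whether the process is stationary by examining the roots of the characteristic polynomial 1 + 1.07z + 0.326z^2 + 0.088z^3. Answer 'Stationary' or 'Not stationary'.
\text{Stationary}

The AR(p) characteristic polynomial is P(z) = 1 + 1.07z + 0.326z^2 + 0.088z^3.
Stationarity requires all roots to lie outside the unit circle, i.e. |z| > 1 for every root.
Degree 3: look for a simple real root z0 first, then factor out (1 - z/z0) and solve the remaining quadratic.
Testing z0 = -1.25: P(-1.25) = 1 + (1.07)(-1.25) + (0.326)(-1.25)^2 + (0.088)(-1.25)^3
  = 1 + (-1.3375) + (0.509375) + (-0.171875) = 0.  So z_0 = -1.25 is a root, |z_0| = 1.25.
Divide out the factor (1 + 0.8 z) = (1 - z/z0) (since 1/z0 = -0.8):
  P(z) = (1 + 0.8 z)(1 + (0.27) z + (0.11) z^2)
  [check: z-coef 0.27 - (-0.8) = 1.07; z^2-coef 0.11 - (-0.8)(0.27) = 0.326; z^3-coef -(-0.8)(0.11) = 0.088.]
Remaining roots from the quadratic factor 1 + (0.27) z + (0.11) z^2:
  Set 1 + (0.27) z + (0.11) z^2 = 0, i.e. a z^2 + b z + c = 0 with a = 0.11, b = 0.27, c = 1.
  Discriminant D = b^2 - 4ac = (0.27)^2 - 4*(0.11)*1 = 0.0729 - (0.44) = -0.3671.
  D < 0, so the roots are the complex-conjugate pair z = (-b +/- i sqrt(-D)) / (2a) = -1.2273 +/- 2.754i.
  For a conjugate pair |z|^2 = z * conj(z) = (product of roots) = c/a = 1/(0.11) = 9.090909, so |z| = sqrt(9.090909) = 3.0151 for both roots.
Moduli of all roots: 1.2500, 3.0151, 3.0151.
All moduli strictly greater than 1? Yes.
Verdict: Stationary.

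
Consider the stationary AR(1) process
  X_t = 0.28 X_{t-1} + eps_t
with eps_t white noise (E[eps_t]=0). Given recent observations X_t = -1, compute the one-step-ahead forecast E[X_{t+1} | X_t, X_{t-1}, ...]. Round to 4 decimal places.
E[X_{t+1} \mid \mathcal F_t] = -0.2800

For an AR(p) model X_t = c + sum_i phi_i X_{t-i} + eps_t, the
one-step-ahead conditional mean is
  E[X_{t+1} | X_t, ...] = c + sum_i phi_i X_{t+1-i}.
Substitute known values:
  E[X_{t+1} | ...] = (0.28) * (-1)
                   = -0.2800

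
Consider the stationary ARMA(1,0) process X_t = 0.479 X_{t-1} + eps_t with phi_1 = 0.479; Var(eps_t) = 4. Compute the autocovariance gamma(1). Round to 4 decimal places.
\gamma(1) = 2.4865

Multiply the model equation by X_{t-k} and take expectations. With theta_0 = psi_0 = 1 and psi_j the MA(infinity) weights, this gives
  gamma(k) - sum_i phi_i gamma(k-i) = c_k,
  c_k = sigma^2 * sum_{j=k..q} theta_j psi_{j-k}   (c_k = 0 for k > q),
using gamma(-m) = gamma(m).
Pure AR (q = 0): c_0 = sigma^2 = 4, c_k = 0 for k >= 1.
Equations for k = 0 and k = 1 (AR order 1):
  gamma(0) = phi_1 gamma(1) + c_0
  gamma(1) = phi_1 gamma(0) + c_1
Substituting the second into the first: gamma(0) (1 - phi_1^2) = c_0 + phi_1 c_1, so
  gamma(0) = c_0 / (1 - phi_1^2) = 4 / (1 - (0.479)^2) = 4 / 0.770559 = 5.191037.
  gamma(1) = phi_1 gamma(0) = (0.479)(5.191037) = 2.486507.
Therefore gamma(1) = 2.4865 (to 4 decimal places).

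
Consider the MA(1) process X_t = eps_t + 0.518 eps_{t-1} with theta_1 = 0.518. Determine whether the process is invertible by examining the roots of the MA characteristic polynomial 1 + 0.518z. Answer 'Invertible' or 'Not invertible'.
\text{Invertible}

The MA(q) characteristic polynomial is P(z) = 1 + 0.518z.
Invertibility requires all roots to lie outside the unit circle, i.e. |z| > 1 for every root.
This is linear in z: 1 + (0.518) z = 0  =>  z = -1/(0.518) = -1.930502,  |z| = 1.930502.
Moduli of all roots: 1.9305.
All moduli strictly greater than 1? Yes.
Verdict: Invertible.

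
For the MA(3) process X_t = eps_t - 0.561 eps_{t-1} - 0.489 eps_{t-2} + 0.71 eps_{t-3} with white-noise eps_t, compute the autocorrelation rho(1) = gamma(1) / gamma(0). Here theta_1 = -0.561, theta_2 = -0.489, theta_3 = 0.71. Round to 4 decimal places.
\rho(1) = -0.3080

For an MA(q) process with theta_0 = 1, the autocovariance is
  gamma(k) = sigma^2 * sum_{i=0..q-k} theta_i * theta_{i+k},
and rho(k) = gamma(k) / gamma(0). Sigma^2 cancels.
  numerator   = (1)*(-0.561) + (-0.561)*(-0.489) + (-0.489)*(0.71) = -0.633861.
  denominator = (1)^2 + (-0.561)^2 + (-0.489)^2 + (0.71)^2 = 2.057942.
  rho(1) = -0.633861 / 2.057942 = -0.3080.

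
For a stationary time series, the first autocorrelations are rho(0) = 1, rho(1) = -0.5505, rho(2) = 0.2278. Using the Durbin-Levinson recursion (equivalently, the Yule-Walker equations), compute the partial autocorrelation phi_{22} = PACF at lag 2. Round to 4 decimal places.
\phi_{22} = -0.1080

The PACF at lag k is phi_{kk}, the last component of the solution
to the Yule-Walker system G_k phi = r_k where
  (G_k)_{ij} = rho(|i - j|), (r_k)_i = rho(i), i,j = 1..k.
Equivalently, Durbin-Levinson gives phi_{kk} iteratively:
  phi_{11} = rho(1)
  phi_{kk} = [rho(k) - sum_{j=1..k-1} phi_{k-1,j} rho(k-j)]
            / [1 - sum_{j=1..k-1} phi_{k-1,j} rho(j)],
  phi_{k,j} = phi_{k-1,j} - phi_{kk} phi_{k-1,k-j},  j = 1..k-1.
Step k = 1:
  phi_11 = rho(1) = -0.5505.
Step k = 2:
  phi_22 = [rho(2) - phi_11 rho(1)] / [1 - phi_11 rho(1)] = [0.2278 - (-0.5505)(-0.5505)] / [1 - (-0.5505)(-0.5505)]
         = -0.07525025 / 0.69694975 = -0.108.
Therefore phi_{22} = -0.1080.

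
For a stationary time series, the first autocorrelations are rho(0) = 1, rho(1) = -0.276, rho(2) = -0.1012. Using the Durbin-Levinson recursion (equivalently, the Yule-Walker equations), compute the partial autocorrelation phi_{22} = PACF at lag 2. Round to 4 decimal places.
\phi_{22} = -0.1920

The PACF at lag k is phi_{kk}, the last component of the solution
to the Yule-Walker system G_k phi = r_k where
  (G_k)_{ij} = rho(|i - j|), (r_k)_i = rho(i), i,j = 1..k.
Equivalently, Durbin-Levinson gives phi_{kk} iteratively:
  phi_{11} = rho(1)
  phi_{kk} = [rho(k) - sum_{j=1..k-1} phi_{k-1,j} rho(k-j)]
            / [1 - sum_{j=1..k-1} phi_{k-1,j} rho(j)],
  phi_{k,j} = phi_{k-1,j} - phi_{kk} phi_{k-1,k-j},  j = 1..k-1.
Step k = 1:
  phi_11 = rho(1) = -0.276.
Step k = 2:
  phi_22 = [rho(2) - phi_11 rho(1)] / [1 - phi_11 rho(1)] = [-0.1012 - (-0.276)(-0.276)] / [1 - (-0.276)(-0.276)]
         = -0.177376 / 0.923824 = -0.192.
Therefore phi_{22} = -0.1920.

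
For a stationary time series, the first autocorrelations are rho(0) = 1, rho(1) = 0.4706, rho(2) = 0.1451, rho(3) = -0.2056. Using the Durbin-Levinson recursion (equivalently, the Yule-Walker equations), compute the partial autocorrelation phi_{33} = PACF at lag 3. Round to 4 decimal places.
\phi_{33} = -0.3040

The PACF at lag k is phi_{kk}, the last component of the solution
to the Yule-Walker system G_k phi = r_k where
  (G_k)_{ij} = rho(|i - j|), (r_k)_i = rho(i), i,j = 1..k.
Equivalently, Durbin-Levinson gives phi_{kk} iteratively:
  phi_{11} = rho(1)
  phi_{kk} = [rho(k) - sum_{j=1..k-1} phi_{k-1,j} rho(k-j)]
            / [1 - sum_{j=1..k-1} phi_{k-1,j} rho(j)],
  phi_{k,j} = phi_{k-1,j} - phi_{kk} phi_{k-1,k-j},  j = 1..k-1.
Step k = 1:
  phi_11 = rho(1) = 0.4706.
Step k = 2:
  phi_22 = [rho(2) - phi_11 rho(1)] / [1 - phi_11 rho(1)] = [0.1451 - (0.4706)(0.4706)] / [1 - (0.4706)(0.4706)]
         = -0.07636436 / 0.77853564 = -0.098087.
  Update: phi_21 = phi_11 - phi_22 phi_11 = 0.4706 - (-0.098087)(0.4706) = 0.51676.
Step k = 3:
  phi_33 = [rho(3) - phi_21 rho(2) - phi_22 rho(1)] / [1 - phi_21 rho(1) - phi_22 rho(2)]
    numerator   = -0.2056 - (0.51676)(0.1451) - (-0.098087)(0.4706) = -0.23442203
    denominator = 1 - (0.51676)(0.4706) - (-0.098087)(0.1451) = 0.77104528
  phi_33 = -0.23442203 / 0.77104528 = -0.304.
Therefore phi_{33} = -0.3040.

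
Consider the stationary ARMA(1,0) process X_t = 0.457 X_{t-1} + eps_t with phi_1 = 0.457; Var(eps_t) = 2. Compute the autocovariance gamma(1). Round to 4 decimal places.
\gamma(1) = 1.1553

Multiply the model equation by X_{t-k} and take expectations. With theta_0 = psi_0 = 1 and psi_j the MA(infinity) weights, this gives
  gamma(k) - sum_i phi_i gamma(k-i) = c_k,
  c_k = sigma^2 * sum_{j=k..q} theta_j psi_{j-k}   (c_k = 0 for k > q),
using gamma(-m) = gamma(m).
Pure AR (q = 0): c_0 = sigma^2 = 2, c_k = 0 for k >= 1.
Equations for k = 0 and k = 1 (AR order 1):
  gamma(0) = phi_1 gamma(1) + c_0
  gamma(1) = phi_1 gamma(0) + c_1
Substituting the second into the first: gamma(0) (1 - phi_1^2) = c_0 + phi_1 c_1, so
  gamma(0) = c_0 / (1 - phi_1^2) = 2 / (1 - (0.457)^2) = 2 / 0.791151 = 2.527962.
  gamma(1) = phi_1 gamma(0) = (0.457)(2.527962) = 1.155279.
Therefore gamma(1) = 1.1553 (to 4 decimal places).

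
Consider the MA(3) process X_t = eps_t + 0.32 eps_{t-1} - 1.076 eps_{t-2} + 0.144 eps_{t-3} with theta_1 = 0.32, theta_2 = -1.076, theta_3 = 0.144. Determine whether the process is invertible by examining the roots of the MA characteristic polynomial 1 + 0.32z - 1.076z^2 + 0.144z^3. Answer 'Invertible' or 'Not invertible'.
\text{Not invertible}

The MA(q) characteristic polynomial is P(z) = 1 + 0.32z - 1.076z^2 + 0.144z^3.
Invertibility requires all roots to lie outside the unit circle, i.e. |z| > 1 for every root.
Degree 3: look for a simple real root z0 first, then factor out (1 - z/z0) and solve the remaining quadratic.
Testing z0 = 1.25: P(1.25) = 1 + (0.32)(1.25) + (-1.076)(1.25)^2 + (0.144)(1.25)^3
  = 1 + (0.4) + (-1.68125) + (0.28125) = 0.  So z_0 = 1.25 is a root, |z_0| = 1.25.
Divide out the factor (1 - 0.8 z) = (1 - z/z0) (since 1/z0 = 0.8):
  P(z) = (1 - 0.8 z)(1 + (1.12) z + (-0.18) z^2)
  [check: z-coef 1.12 - (0.8) = 0.32; z^2-coef -0.18 - (0.8)(1.12) = -1.076; z^3-coef -(0.8)(-0.18) = 0.144.]
Remaining roots from the quadratic factor 1 + (1.12) z + (-0.18) z^2:
  Set 1 + (1.12) z + (-0.18) z^2 = 0, i.e. a z^2 + b z + c = 0 with a = -0.18, b = 1.12, c = 1.
  Discriminant D = b^2 - 4ac = (1.12)^2 - 4*(-0.18)*1 = 1.2544 - (-0.72) = 1.9744.
  D >= 0, so the roots are real: z = (-b +/- sqrt(D)) / (2a) = (-1.12 +/- 1.405133) / (-0.36).
    z_1 = (-1.12 + 1.405133) / (-0.36) = -0.792,   |z_1| = 0.792.
    z_2 = (-1.12 - 1.405133) / (-0.36) = 7.0143,   |z_2| = 7.0143.
Moduli of all roots: 1.2500, 0.7920, 7.0143.
All moduli strictly greater than 1? No.
Verdict: Not invertible.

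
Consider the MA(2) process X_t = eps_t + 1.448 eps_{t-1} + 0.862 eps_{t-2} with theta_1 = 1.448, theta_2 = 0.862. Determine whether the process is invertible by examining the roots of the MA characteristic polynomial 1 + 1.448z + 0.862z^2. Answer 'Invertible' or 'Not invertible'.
\text{Invertible}

The MA(q) characteristic polynomial is P(z) = 1 + 1.448z + 0.862z^2.
Invertibility requires all roots to lie outside the unit circle, i.e. |z| > 1 for every root.
Set 1 + (1.448) z + (0.862) z^2 = 0, i.e. a z^2 + b z + c = 0 with a = 0.862, b = 1.448, c = 1.
Discriminant D = b^2 - 4ac = (1.448)^2 - 4*(0.862)*1 = 2.096704 - (3.448) = -1.351296.
D < 0, so the roots are the complex-conjugate pair z = (-b +/- i sqrt(-D)) / (2a) = -0.8399 +/- 0.6743i.
For a conjugate pair |z|^2 = z * conj(z) = (product of roots) = c/a = 1/(0.862) = 1.160093, so |z| = sqrt(1.160093) = 1.0771 for both roots.
Moduli of all roots: 1.0771, 1.0771.
All moduli strictly greater than 1? Yes.
Verdict: Invertible.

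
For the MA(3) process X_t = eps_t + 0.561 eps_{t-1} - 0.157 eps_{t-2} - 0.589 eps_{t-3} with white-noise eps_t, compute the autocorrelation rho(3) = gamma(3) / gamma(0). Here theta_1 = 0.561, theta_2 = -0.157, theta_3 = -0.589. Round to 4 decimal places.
\rho(3) = -0.3493

For an MA(q) process with theta_0 = 1, the autocovariance is
  gamma(k) = sigma^2 * sum_{i=0..q-k} theta_i * theta_{i+k},
and rho(k) = gamma(k) / gamma(0). Sigma^2 cancels.
  numerator   = (1)*(-0.589) = -0.589.
  denominator = (1)^2 + (0.561)^2 + (-0.157)^2 + (-0.589)^2 = 1.686291.
  rho(3) = -0.589 / 1.686291 = -0.3493.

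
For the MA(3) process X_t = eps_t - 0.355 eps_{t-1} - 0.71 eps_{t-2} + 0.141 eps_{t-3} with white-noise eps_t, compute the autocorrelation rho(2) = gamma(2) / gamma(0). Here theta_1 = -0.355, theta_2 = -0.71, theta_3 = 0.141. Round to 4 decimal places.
\rho(2) = -0.4606

For an MA(q) process with theta_0 = 1, the autocovariance is
  gamma(k) = sigma^2 * sum_{i=0..q-k} theta_i * theta_{i+k},
and rho(k) = gamma(k) / gamma(0). Sigma^2 cancels.
  numerator   = (1)*(-0.71) + (-0.355)*(0.141) = -0.760055.
  denominator = (1)^2 + (-0.355)^2 + (-0.71)^2 + (0.141)^2 = 1.650006.
  rho(2) = -0.760055 / 1.650006 = -0.4606.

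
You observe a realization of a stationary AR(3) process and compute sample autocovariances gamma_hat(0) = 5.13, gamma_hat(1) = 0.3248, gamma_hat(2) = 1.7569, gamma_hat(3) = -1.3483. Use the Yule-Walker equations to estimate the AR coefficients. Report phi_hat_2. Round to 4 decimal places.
\hat\phi_{2} = 0.3540

The Yule-Walker equations for an AR(p) process read, in matrix form,
  Gamma_p phi = r_p,   with   (Gamma_p)_{ij} = gamma(|i - j|),
                       (r_p)_i = gamma(i),   i,j = 1..p.
Substitute the sample gammas (Toeplitz matrix and right-hand side of size 3):
  Gamma_p = [[5.13, 0.3248, 1.7569], [0.3248, 5.13, 0.3248], [1.7569, 0.3248, 5.13]]
  r_p     = [0.3248, 1.7569, -1.3483]
Written out (R1..R3):
  (R1) 5.13 phi_1 + 0.3248 phi_2 + 1.7569 phi_3 = 0.3248
  (R2) 0.3248 phi_1 + 5.13 phi_2 + 0.3248 phi_3 = 1.7569
  (R3) 1.7569 phi_1 + 0.3248 phi_2 + 5.13 phi_3 = -1.3483
Gaussian elimination:
  R2 <- R2 - (0.3248/5.13) R1 = R2 - (0.063314) R1:  5.109436 phi_2 + 0.213564 phi_3 = 1.736336
  R3 <- R3 - (1.7569/5.13) R1 = R3 - (0.342476) R1:  0.213564 phi_2 + 4.528305 phi_3 = -1.459536
  R3 <- R3 - (0.213564/5.109436) R2 = R3 - (0.041798) R2:  4.519378 phi_3 = -1.532111
Back-substitution:
  phi_hat_3 = -1.532111 / 4.519378 = -0.339009
  phi_hat_2 = (1.736336 - (0.213564)(-0.339009)) / 5.109436 = 0.353999
  phi_hat_1 = (0.3248 - (0.3248)(0.353999) - (1.7569)(-0.339009)) / 5.13 = 0.157003
So phi_hat = [0.1570, 0.3540, -0.3390].
Therefore phi_hat_2 = 0.3540.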